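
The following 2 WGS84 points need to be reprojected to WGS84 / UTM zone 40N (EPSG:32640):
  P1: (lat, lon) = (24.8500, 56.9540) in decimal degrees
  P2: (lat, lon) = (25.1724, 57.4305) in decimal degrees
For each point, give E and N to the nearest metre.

P1: E 495353 m, N 2748339 m; P2: E 543381 m, N 2784107 m

UTM zone 40N: λ₀ = 57°, k₀ = 0.9996.
P1 (24.8500°, 56.9540°) → (495352.533, 2748339.412) m.
P2 (25.1724°, 57.4305°) → (543381.079, 2784106.897) m.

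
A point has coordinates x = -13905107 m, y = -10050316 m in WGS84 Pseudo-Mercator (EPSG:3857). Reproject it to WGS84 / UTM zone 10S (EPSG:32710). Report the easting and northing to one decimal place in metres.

Web Mercator inverse (R = 6378137 m) → φ = -66.62599939°, λ = -124.91170145°.
UTM 10S forward: E = 415377.233 m, N = 2609015.403 m.

E 415377.2 m, N 2609015.4 m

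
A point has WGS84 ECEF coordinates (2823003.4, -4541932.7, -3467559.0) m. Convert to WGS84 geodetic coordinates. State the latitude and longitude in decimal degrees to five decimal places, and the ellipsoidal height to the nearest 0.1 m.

lat -33.13580°, lon -58.13730°, h 1790.8 m

λ = atan2(Y, X) = -58.13729958°; p = √(X²+Y²) = 5347756.6 m.
Bowring's method on WGS84 (a = 6378137 m, b = 6356752.314 m) gives φ = -33.13579980°, h = 1790.809 m.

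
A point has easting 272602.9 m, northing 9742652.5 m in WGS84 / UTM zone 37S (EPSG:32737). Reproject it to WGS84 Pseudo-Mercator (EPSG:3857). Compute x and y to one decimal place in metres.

Unproject from UTM 37S (λ₀ = 39°) → φ = -2.32679978°, λ = 36.95520037°.
Web Mercator (R = 6378137 m): x = 4113834.087 m, y = -259089.392 m.

x 4113834.1 m, y -259089.4 m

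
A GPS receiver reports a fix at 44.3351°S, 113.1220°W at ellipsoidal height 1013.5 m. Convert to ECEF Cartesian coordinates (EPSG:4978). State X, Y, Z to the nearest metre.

WGS84: a = 6378137 m, e² = 0.006694380; N(φ) = a/√(1−e²sin²φ) = 6388589.331 m.
X = (N+h)·cosφ·cosλ = -1794695.718 m; Y = (N+h)·cosφ·sinλ = -4203132.409 m; Z = (N(1−e²)+h)·sinφ = -4435508.589 m.

X -1794696 m, Y -4203132 m, Z -4435509 m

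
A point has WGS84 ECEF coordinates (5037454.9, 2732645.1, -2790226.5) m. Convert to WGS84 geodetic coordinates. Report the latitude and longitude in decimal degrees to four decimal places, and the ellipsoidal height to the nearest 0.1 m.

λ = atan2(Y, X) = 28.47830045°; p = √(X²+Y²) = 5730907.5 m.
Bowring's method on WGS84 (a = 6378137 m, b = 6356752.314 m) gives φ = -26.11199985°, h = 39.396 m.

lat -26.1120°, lon 28.4783°, h 39.4 m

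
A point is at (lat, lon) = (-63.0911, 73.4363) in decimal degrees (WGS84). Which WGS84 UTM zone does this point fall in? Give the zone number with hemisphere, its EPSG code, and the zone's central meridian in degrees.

Zone 43S (EPSG:32743), central meridian 75°

UTM zone = ⌊(λ + 180)/6⌋ + 1; 73.4363° ∈ [72°, 78°) → zone 43.
Hemisphere: S (φ < 0).
Central meridian λ₀ = 6×43 − 183 = 75°.
EPSG code: 32743.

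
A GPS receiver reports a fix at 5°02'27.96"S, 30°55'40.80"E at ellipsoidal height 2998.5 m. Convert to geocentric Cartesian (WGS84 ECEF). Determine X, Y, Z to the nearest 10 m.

WGS84: a = 6378137 m, e² = 0.006694380; N(φ) = a/√(1−e²sin²φ) = 6378301.845 m.
X = (N+h)·cosφ·cosλ = 5452794.019 m; Y = (N+h)·cosφ·sinλ = 3267050.170 m; Z = (N(1−e²)+h)·sinφ = -556974.954 m.

X 5452790 m, Y 3267050 m, Z -556970 m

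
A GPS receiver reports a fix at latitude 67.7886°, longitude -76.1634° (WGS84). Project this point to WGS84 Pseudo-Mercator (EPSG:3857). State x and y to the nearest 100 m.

x -8478500 m, y 10384500 m

Web Mercator is spherical with R = a = 6378137 m.
x = R·λ = 6378137 × -1.329302100 = -8478470.905 m.
y = R·ln tan(π/4 + φ/2) = 6378137 × 1.628134026 = 10384461.870 m.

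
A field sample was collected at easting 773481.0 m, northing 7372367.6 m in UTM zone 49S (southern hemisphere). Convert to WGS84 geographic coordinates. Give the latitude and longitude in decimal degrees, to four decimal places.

lat -23.7365°, lon 113.6827°

Zone 49S: λ₀ = 111°, k₀ = 0.9996, false easting 500000 m, false northing 10000000 m.
Meridian distance M = (N − FN)/k₀ = -2628683.9 m.
Inverse transverse Mercator on WGS84 gives φ = -23.73650014°, λ = 113.68269992°.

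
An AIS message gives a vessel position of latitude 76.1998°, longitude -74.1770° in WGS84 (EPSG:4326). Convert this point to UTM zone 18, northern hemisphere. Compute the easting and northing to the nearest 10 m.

E 521910 m, N 8457630 m

Zone 18 central meridian λ₀ = 6×18 − 183 = -75°; Δλ = +0.8230°.
Transverse Mercator on WGS84 with k₀ = 0.9996 gives E = 521913.656 m, N = 8457632.735 m.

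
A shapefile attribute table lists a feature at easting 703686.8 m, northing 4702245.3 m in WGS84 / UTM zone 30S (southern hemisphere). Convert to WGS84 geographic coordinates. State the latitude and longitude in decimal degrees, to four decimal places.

lat -47.8009°, lon -0.2798°

Zone 30S: λ₀ = -3°, k₀ = 0.9996, false easting 500000 m, false northing 10000000 m.
Meridian distance M = (N − FN)/k₀ = -5299874.6 m.
Inverse transverse Mercator on WGS84 gives φ = -47.80089982°, λ = -0.27980024°.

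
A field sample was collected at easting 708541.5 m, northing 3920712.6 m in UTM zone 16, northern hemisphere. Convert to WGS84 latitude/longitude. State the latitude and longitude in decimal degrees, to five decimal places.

lat 35.40800°, lon -84.70340°

Zone 16N: λ₀ = -87°, k₀ = 0.9996, false easting 500000 m.
Meridian distance M = (N − FN)/k₀ = 3922281.5 m.
Inverse transverse Mercator on WGS84 gives φ = 35.40800011°, λ = -84.70340007°.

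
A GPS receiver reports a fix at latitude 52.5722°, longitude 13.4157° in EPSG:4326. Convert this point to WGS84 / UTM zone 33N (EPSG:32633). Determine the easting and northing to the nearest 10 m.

Zone 33 central meridian λ₀ = 6×33 − 183 = 15°; Δλ = -1.5843°.
Transverse Mercator on WGS84 with k₀ = 0.9996 gives E = 392632.680 m, N = 5825861.968 m.

E 392630 m, N 5825860 m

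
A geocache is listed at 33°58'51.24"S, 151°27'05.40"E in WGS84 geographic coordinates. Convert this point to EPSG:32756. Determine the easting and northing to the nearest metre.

Zone 56 central meridian λ₀ = 6×56 − 183 = 153°; Δλ = -1.5485°.
Transverse Mercator on WGS84 with k₀ = 0.9996 gives E = 356960.796 m, N = 6238881.291 m.

E 356961 m, N 6238881 m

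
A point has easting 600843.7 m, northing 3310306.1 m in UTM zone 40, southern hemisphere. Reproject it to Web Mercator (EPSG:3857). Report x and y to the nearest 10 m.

Unproject from UTM 40S (λ₀ = 57°) → φ = -60.33120040°, λ = 58.82640030°.
Web Mercator (R = 6378137 m): x = 6548524.926 m, y = -8473848.047 m.

x 6548520 m, y -8473850 m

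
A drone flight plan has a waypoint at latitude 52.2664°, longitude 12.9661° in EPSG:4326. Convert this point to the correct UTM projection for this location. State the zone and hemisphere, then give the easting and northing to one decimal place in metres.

Zone 33N: E 361209.3 m, N 5792617.2 m

Longitude 12.9661° lies in the 6° band [12°, 18°), giving zone 33; latitude is north of the equator, so 33N.
Zone 33 central meridian λ₀ = 6×33 − 183 = 15°; Δλ = -2.0339°.
Transverse Mercator on WGS84 with k₀ = 0.9996 gives E = 361209.305 m, N = 5792617.239 m.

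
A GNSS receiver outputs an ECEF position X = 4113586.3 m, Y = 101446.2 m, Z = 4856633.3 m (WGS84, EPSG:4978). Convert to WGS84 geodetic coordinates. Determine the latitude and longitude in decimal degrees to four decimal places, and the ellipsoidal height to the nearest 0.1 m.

lat 49.9164°, lon 1.4127°, h -226.7 m

λ = atan2(Y, X) = 1.41269947°; p = √(X²+Y²) = 4114837.0 m.
Bowring's method on WGS84 (a = 6378137 m, b = 6356752.314 m) gives φ = 49.91639959°, h = -226.682 m.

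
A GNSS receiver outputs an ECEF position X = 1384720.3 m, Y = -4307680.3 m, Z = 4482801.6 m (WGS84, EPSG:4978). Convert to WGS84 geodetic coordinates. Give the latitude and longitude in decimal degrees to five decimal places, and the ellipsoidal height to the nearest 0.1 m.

λ = atan2(Y, X) = -72.17979978°; p = √(X²+Y²) = 4524771.8 m.
Bowring's method on WGS84 (a = 6378137 m, b = 6356752.314 m) gives φ = 44.92540041°, h = 1868.000 m.

lat 44.92540°, lon -72.17980°, h 1868.0 m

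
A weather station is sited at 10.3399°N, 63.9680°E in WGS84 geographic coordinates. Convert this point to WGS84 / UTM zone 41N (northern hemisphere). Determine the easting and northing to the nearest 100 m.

E 606000 m, N 1143200 m

Zone 41 central meridian λ₀ = 6×41 − 183 = 63°; Δλ = +0.9680°.
Transverse Mercator on WGS84 with k₀ = 0.9996 gives E = 605981.094 m, N = 1143154.119 m.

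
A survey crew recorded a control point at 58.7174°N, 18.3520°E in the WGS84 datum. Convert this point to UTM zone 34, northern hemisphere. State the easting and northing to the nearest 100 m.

E 346600 m, N 6511600 m

Zone 34 central meridian λ₀ = 6×34 − 183 = 21°; Δλ = -2.6480°.
Transverse Mercator on WGS84 with k₀ = 0.9996 gives E = 346646.715 m, N = 6511614.386 m.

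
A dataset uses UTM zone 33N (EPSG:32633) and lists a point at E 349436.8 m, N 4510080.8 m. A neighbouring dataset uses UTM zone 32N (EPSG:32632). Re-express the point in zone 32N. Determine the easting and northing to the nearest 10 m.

UTM 33N → geographic: φ = 40.72789986°, λ = 13.21710030°.
UTM 32N (λ₀ = 9°) forward: E = 856167.382 m, N = 4517112.575 m.

E 856170 m, N 4517110 m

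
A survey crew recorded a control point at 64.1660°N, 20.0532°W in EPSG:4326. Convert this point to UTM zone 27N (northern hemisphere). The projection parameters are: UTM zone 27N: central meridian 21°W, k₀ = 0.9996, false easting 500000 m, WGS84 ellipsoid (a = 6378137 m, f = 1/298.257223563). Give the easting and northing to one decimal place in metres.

E 546033.8 m, N 7115854.6 m

Zone 27 central meridian λ₀ = 6×27 − 183 = -21°; Δλ = +0.9468°.
Transverse Mercator on WGS84 with k₀ = 0.9996 gives E = 546033.809 m, N = 7115854.560 m.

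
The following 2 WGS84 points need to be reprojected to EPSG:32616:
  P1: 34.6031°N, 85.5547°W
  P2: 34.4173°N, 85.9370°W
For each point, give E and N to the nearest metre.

P1: E 632525 m, N 3829979 m; P2: E 597685 m, N 3808939 m

UTM zone 16N: λ₀ = -87°, k₀ = 0.9996.
P1 (34.6031°, -85.5547°) → (632524.704, 3829979.138) m.
P2 (34.4173°, -85.9370°) → (597685.155, 3808939.166) m.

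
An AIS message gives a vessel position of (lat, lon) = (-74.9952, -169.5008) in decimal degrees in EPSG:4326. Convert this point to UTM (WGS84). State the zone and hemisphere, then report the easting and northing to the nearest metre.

Longitude -169.5008° lies in the 6° band [-174°, -168°), giving zone 2; latitude is south of the equator, so 2S.
Zone 2 central meridian λ₀ = 6×2 − 183 = -171°; Δλ = +1.4992°.
Transverse Mercator on WGS84 with k₀ = 0.9996 gives E = 543321.810 m, N = 1676381.252 m.

Zone 2S: E 543322 m, N 1676381 m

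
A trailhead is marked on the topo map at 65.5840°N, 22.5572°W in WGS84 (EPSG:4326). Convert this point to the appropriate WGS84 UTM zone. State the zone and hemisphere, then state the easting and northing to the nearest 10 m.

Longitude -22.5572° lies in the 6° band [-24°, -18°), giving zone 27; latitude is north of the equator, so 27N.
Zone 27 central meridian λ₀ = 6×27 − 183 = -21°; Δλ = -1.5572°.
Transverse Mercator on WGS84 with k₀ = 0.9996 gives E = 428180.494 m, N = 7274431.529 m.

Zone 27N: E 428180 m, N 7274430 m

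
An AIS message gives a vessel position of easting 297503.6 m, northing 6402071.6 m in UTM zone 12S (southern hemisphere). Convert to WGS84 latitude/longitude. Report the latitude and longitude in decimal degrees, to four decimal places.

lat -32.5002°, lon -113.1554°

Zone 12S: λ₀ = -111°, k₀ = 0.9996, false easting 500000 m, false northing 10000000 m.
Meridian distance M = (N − FN)/k₀ = -3599368.1 m.
Inverse transverse Mercator on WGS84 gives φ = -32.50020024°, λ = -113.15540022°.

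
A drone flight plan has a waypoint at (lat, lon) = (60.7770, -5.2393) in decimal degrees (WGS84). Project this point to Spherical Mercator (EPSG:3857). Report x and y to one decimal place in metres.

Web Mercator is spherical with R = a = 6378137 m.
x = R·λ = 6378137 × -0.091443035 = -583236.208 m.
y = R·ln tan(π/4 + φ/2) = 6378137 × 1.344404783 = 8574797.887 m.

x -583236.2 m, y 8574797.9 m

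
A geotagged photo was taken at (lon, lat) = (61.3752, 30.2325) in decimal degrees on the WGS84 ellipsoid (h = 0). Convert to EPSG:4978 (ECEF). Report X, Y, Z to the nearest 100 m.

X 2642200 m, Y 4841200 m, Z 3192700 m

WGS84: a = 6378137 m, e² = 0.006694380; N(φ) = a/√(1−e²sin²φ) = 6383556.308 m.
X = (N+h)·cosφ·cosλ = 2642236.690 m; Y = (N+h)·cosφ·sinλ = 4841217.853 m; Z = (N(1−e²)+h)·sinφ = 3192668.162 m.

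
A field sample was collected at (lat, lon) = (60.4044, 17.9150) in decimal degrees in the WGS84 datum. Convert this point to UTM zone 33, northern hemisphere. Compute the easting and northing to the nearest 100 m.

Zone 33 central meridian λ₀ = 6×33 − 183 = 15°; Δλ = +2.9150°.
Transverse Mercator on WGS84 with k₀ = 0.9996 gives E = 660568.030 m, N = 6700002.482 m.

E 660600 m, N 6700000 m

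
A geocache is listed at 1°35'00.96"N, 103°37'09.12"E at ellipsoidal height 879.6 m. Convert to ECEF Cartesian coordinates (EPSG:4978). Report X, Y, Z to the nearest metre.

X -1501483 m, Y 6197300 m, Z 175108 m

WGS84: a = 6378137 m, e² = 0.006694380; N(φ) = a/√(1−e²sin²φ) = 6378153.305 m.
X = (N+h)·cosφ·cosλ = -1501483.204 m; Y = (N+h)·cosφ·sinλ = 6197300.346 m; Z = (N(1−e²)+h)·sinφ = 175107.886 m.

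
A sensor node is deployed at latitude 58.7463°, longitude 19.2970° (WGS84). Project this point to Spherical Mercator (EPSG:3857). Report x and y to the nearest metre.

Web Mercator is spherical with R = a = 6378137 m.
x = R·λ = 6378137 × 0.336796186 = 2148132.214 m.
y = R·ln tan(π/4 + φ/2) = 6378137 × 1.274001085 = 8125753.461 m.

x 2148132 m, y 8125753 m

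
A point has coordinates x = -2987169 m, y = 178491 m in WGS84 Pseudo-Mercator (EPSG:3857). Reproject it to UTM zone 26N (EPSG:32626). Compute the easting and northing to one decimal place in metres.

E 518442.7 m, N 177203.3 m

Web Mercator inverse (R = 6378137 m) → φ = 1.60320269°, λ = -26.83419569°.
UTM 26N forward: E = 518442.721 m, N = 177203.278 m.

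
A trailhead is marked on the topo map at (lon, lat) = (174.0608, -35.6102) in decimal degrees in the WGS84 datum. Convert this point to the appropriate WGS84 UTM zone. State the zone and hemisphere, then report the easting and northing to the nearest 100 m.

Zone 60S: E 233800 m, N 6055300 m

Longitude 174.0608° lies in the 6° band [174°, 180°), giving zone 60; latitude is south of the equator, so 60S.
Zone 60 central meridian λ₀ = 6×60 − 183 = 177°; Δλ = -2.9392°.
Transverse Mercator on WGS84 with k₀ = 0.9996 gives E = 233761.511 m, N = 6055306.398 m.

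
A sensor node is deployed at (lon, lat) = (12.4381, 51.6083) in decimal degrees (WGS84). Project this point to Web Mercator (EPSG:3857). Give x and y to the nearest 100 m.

x 1384600 m, y 6729600 m

Web Mercator is spherical with R = a = 6378137 m.
x = R·λ = 6378137 × 0.217085798 = 1384602.958 m.
y = R·ln tan(π/4 + φ/2) = 6378137 × 1.055105683 = 6729608.595 m.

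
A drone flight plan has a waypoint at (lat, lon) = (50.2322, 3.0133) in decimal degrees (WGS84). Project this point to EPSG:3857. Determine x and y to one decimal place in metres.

Web Mercator is spherical with R = a = 6378137 m.
x = R·λ = 6378137 × 0.052592006 = 335439.022 m.
y = R·ln tan(π/4 + φ/2) = 6378137 × 1.017003292 = 6486586.325 m.

x 335439.0 m, y 6486586.3 m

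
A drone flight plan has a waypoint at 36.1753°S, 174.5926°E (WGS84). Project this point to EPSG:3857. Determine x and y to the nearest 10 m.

x 19435560 m, y -4324770 m

Web Mercator is spherical with R = a = 6378137 m.
x = R·λ = 6378137 × 3.047215720 = 19435559.328 m.
y = R·ln tan(π/4 + φ/2) = 6378137 × -0.678061520 = -4324769.269 m.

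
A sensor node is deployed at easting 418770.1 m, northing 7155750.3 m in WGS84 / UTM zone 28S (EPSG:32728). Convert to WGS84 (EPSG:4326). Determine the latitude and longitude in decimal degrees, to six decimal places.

Zone 28S: λ₀ = -15°, k₀ = 0.9996, false easting 500000 m, false northing 10000000 m.
Meridian distance M = (N − FN)/k₀ = -2845387.9 m.
Inverse transverse Mercator on WGS84 gives φ = -25.71389963°, λ = -15.80970042°.

lat -25.713900°, lon -15.809700°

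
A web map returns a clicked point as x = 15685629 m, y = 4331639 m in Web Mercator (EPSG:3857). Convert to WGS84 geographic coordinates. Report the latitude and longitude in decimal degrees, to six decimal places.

lat 36.225099°, lon 140.906403°

R = 6378137 m. λ = x/R = 140.90640272°.
φ = 2·arctan(exp(y/R)) − 90° = 2·arctan(1.97218) − 90° = 36.22509888°.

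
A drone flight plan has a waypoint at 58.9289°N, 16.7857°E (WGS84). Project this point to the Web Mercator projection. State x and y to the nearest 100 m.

x 1868600 m, y 8165000 m

Web Mercator is spherical with R = a = 6378137 m.
x = R·λ = 6378137 × 0.292965732 = 1868575.577 m.
y = R·ln tan(π/4 + φ/2) = 6378137 × 1.280159910 = 8165035.291 m.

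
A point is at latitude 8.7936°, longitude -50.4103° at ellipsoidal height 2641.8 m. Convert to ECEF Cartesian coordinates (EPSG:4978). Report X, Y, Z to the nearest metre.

X 4018893 m, Y -4859786 m, Z 969013 m

WGS84: a = 6378137 m, e² = 0.006694380; N(φ) = a/√(1−e²sin²φ) = 6378636.000 m.
X = (N+h)·cosφ·cosλ = 4018893.471 m; Y = (N+h)·cosφ·sinλ = -4859786.205 m; Z = (N(1−e²)+h)·sinφ = 969012.773 m.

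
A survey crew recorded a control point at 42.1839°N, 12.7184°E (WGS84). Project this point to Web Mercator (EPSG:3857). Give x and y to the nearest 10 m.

Web Mercator is spherical with R = a = 6378137 m.
x = R·λ = 6378137 × 0.221977956 = 1415805.812 m.
y = R·ln tan(π/4 + φ/2) = 6378137 × 0.813492514 = 5188566.702 m.

x 1415810 m, y 5188570 m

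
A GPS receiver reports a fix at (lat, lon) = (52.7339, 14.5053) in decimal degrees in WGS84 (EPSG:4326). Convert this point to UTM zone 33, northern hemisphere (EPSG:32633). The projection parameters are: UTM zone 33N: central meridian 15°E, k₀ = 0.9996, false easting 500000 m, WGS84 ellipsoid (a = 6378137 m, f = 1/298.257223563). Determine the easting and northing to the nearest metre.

Zone 33 central meridian λ₀ = 6×33 − 183 = 15°; Δλ = -0.4947°.
Transverse Mercator on WGS84 with k₀ = 0.9996 gives E = 466596.854 m, N = 5842784.527 m.

E 466597 m, N 5842785 m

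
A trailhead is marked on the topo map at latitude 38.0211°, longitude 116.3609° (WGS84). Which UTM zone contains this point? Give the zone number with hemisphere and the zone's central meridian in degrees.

UTM zone = ⌊(λ + 180)/6⌋ + 1; 116.3609° ∈ [114°, 120°) → zone 50.
Hemisphere: N (φ ≥ 0).
Central meridian λ₀ = 6×50 − 183 = 117°.

Zone 50N, central meridian 117°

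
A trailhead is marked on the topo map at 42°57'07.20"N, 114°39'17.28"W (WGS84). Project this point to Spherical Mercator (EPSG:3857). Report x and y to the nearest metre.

x -12763314 m, y 5304669 m

Web Mercator is spherical with R = a = 6378137 m.
x = R·λ = 6378137 × -2.001103763 = -12763313.953 m.
y = R·ln tan(π/4 + φ/2) = 6378137 × 0.831695620 = 5304668.609 m.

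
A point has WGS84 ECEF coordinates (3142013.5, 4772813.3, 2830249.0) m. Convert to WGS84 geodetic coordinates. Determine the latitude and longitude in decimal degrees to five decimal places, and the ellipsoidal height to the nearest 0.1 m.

lat 26.50260°, lon 56.64250°, h 2792.9 m

λ = atan2(Y, X) = 56.64249954°; p = √(X²+Y²) = 5714192.5 m.
Bowring's method on WGS84 (a = 6378137 m, b = 6356752.314 m) gives φ = 26.50260012°, h = 2792.925 m.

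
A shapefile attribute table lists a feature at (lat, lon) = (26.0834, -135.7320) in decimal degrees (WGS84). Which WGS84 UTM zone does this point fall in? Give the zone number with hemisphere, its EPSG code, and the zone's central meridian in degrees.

Zone 8N (EPSG:32608), central meridian -135°

UTM zone = ⌊(λ + 180)/6⌋ + 1; -135.7320° ∈ [-138°, -132°) → zone 8.
Hemisphere: N (φ ≥ 0).
Central meridian λ₀ = 6×8 − 183 = -135°.
EPSG code: 32608.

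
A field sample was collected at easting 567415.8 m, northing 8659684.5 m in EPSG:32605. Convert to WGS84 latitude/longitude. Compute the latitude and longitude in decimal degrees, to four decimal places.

Zone 5N: λ₀ = -153°, k₀ = 0.9996, false easting 500000 m.
Meridian distance M = (N − FN)/k₀ = 8663149.8 m.
Inverse transverse Mercator on WGS84 gives φ = 77.99679966°, λ = -150.09500126°.

lat 77.9968°, lon -150.0950°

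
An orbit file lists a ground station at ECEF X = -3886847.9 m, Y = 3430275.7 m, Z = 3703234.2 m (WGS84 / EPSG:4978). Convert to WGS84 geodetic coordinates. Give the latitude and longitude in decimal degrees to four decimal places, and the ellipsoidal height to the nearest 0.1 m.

λ = atan2(Y, X) = 138.57049982°; p = √(X²+Y²) = 5184050.3 m.
Bowring's method on WGS84 (a = 6378137 m, b = 6356752.314 m) gives φ = 35.72239965°, h = 9.005 m.

lat 35.7224°, lon 138.5705°, h 9.0 m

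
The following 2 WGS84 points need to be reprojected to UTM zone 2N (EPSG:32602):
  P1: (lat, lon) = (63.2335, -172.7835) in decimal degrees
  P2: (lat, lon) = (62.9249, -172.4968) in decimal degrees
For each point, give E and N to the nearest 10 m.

UTM zone 2N: λ₀ = -171°, k₀ = 0.9996.
P1 (63.2335°, -172.7835°) → (410392.083, 7012850.892) m.
P2 (62.9249°, -172.4968°) → (423993.617, 6978105.907) m.

P1: E 410390 m, N 7012850 m; P2: E 423990 m, N 6978110 m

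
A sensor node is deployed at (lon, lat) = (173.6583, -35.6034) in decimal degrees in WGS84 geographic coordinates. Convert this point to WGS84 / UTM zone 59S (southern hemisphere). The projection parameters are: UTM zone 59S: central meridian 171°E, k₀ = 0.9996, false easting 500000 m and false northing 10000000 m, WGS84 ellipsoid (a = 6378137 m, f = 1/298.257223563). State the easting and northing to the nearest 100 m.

Zone 59 central meridian λ₀ = 6×59 − 183 = 171°; Δλ = +2.6583°.
Transverse Mercator on WGS84 with k₀ = 0.9996 gives E = 740808.176 m, N = 6056785.291 m.

E 740800 m, N 6056800 m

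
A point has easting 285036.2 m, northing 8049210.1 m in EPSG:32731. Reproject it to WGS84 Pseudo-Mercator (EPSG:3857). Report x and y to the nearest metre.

x 108414 m, y -1994695 m

Unproject from UTM 31S (λ₀ = 3°) → φ = -17.63350026°, λ = 0.97390001°.
Web Mercator (R = 6378137 m): x = 108414.054 m, y = -1994694.621 m.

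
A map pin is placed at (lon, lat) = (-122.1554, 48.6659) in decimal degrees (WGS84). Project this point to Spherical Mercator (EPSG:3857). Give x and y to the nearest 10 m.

Web Mercator is spherical with R = a = 6378137 m.
x = R·λ = 6378137 × -2.132013929 = -13598276.926 m.
y = R·ln tan(π/4 + φ/2) = 6378137 × 0.974949360 = 6218360.586 m.

x -13598280 m, y 6218360 m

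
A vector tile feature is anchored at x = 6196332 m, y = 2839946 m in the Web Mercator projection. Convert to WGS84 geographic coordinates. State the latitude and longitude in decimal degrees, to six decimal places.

R = 6378137 m. λ = x/R = 55.66259741°.
φ = 2·arctan(exp(y/R)) − 90° = 2·arctan(1.56090) − 90° = 24.70820077°.

lat 24.708201°, lon 55.662597°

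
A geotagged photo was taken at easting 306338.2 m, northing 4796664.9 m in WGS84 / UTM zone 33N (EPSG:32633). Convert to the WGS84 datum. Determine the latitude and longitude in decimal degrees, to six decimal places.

Zone 33N: λ₀ = 15°, k₀ = 0.9996, false easting 500000 m.
Meridian distance M = (N − FN)/k₀ = 4798584.3 m.
Inverse transverse Mercator on WGS84 gives φ = 43.29790008°, λ = 12.61250049°.

lat 43.297900°, lon 12.612500°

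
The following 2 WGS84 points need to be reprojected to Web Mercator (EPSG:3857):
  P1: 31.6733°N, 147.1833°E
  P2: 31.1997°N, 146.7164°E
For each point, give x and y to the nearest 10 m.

P1: x 16384370 m, y 3720500 m; P2: x 16332390 m, y 3658710 m

Web Mercator: x = R·λ, y = R·ln tan(π/4+φ/2), R = 6378137 m.
P1 (31.6733°, 147.1833°) → (16384370.009, 3720502.162) m.
P2 (31.1997°, 146.7164°) → (16332394.939, 3658711.238) m.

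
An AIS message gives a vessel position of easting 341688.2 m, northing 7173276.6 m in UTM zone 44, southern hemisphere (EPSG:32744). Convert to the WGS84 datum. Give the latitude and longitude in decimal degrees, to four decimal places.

Zone 44S: λ₀ = 81°, k₀ = 0.9996, false easting 500000 m, false northing 10000000 m.
Meridian distance M = (N − FN)/k₀ = -2827854.5 m.
Inverse transverse Mercator on WGS84 gives φ = -25.54940030°, λ = 79.42419967°.

lat -25.5494°, lon 79.4242°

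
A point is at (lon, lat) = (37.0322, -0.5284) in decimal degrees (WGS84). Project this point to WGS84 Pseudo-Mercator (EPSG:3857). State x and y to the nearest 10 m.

Web Mercator is spherical with R = a = 6378137 m.
x = R·λ = 6378137 × 0.646333819 = 4122405.647 m.
y = R·ln tan(π/4 + φ/2) = 6378137 × -0.009222450 = -58822.053 m.

x 4122410 m, y -58820 m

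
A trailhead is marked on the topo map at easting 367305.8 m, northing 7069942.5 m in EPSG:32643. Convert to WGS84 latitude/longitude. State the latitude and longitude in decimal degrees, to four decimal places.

Zone 43N: λ₀ = 75°, k₀ = 0.9996, false easting 500000 m.
Meridian distance M = (N − FN)/k₀ = 7072771.6 m.
Inverse transverse Mercator on WGS84 gives φ = 63.73200041°, λ = 72.31220035°.

lat 63.7320°, lon 72.3122°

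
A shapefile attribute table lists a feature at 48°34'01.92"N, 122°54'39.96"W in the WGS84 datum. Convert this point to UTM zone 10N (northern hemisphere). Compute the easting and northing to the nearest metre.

E 506559 m, N 5379349 m

Zone 10 central meridian λ₀ = 6×10 − 183 = -123°; Δλ = +0.0889°.
Transverse Mercator on WGS84 with k₀ = 0.9996 gives E = 506558.522 m, N = 5379349.089 m.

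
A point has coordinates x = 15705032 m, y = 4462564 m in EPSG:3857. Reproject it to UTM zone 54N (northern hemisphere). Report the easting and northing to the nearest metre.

Web Mercator inverse (R = 6378137 m) → φ = 37.16810191°, λ = 141.08070283°.
UTM 54N forward: E = 507164.783 m, N = 4113523.776 m.

E 507165 m, N 4113524 m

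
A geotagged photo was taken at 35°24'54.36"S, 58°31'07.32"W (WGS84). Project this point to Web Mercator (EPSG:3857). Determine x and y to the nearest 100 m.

Web Mercator is spherical with R = a = 6378137 m.
x = R·λ = 6378137 × -1.021343989 = -6514271.886 m.
y = R·ln tan(π/4 + φ/2) = 6378137 × -0.661703510 = -4220435.641 m.

x -6514300 m, y -4220400 m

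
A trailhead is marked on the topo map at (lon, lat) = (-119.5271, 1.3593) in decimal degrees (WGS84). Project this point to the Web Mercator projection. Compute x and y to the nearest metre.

Web Mercator is spherical with R = a = 6378137 m.
x = R·λ = 6378137 × -2.086141440 = -13305695.908 m.
y = R·ln tan(π/4 + φ/2) = 6378137 × 0.023726486 = 151330.780 m.

x -13305696 m, y 151331 m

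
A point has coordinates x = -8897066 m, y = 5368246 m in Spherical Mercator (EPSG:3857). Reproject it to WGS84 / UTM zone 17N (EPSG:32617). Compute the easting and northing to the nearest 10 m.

Web Mercator inverse (R = 6378137 m) → φ = 43.36860078°, λ = -79.92370372°.
UTM 17N forward: E = 587201.217 m, N = 4802311.065 m.

E 587200 m, N 4802310 m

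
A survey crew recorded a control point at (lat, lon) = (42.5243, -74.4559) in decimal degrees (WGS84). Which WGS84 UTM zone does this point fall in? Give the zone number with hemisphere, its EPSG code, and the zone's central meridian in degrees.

Zone 18N (EPSG:32618), central meridian -75°

UTM zone = ⌊(λ + 180)/6⌋ + 1; -74.4559° ∈ [-78°, -72°) → zone 18.
Hemisphere: N (φ ≥ 0).
Central meridian λ₀ = 6×18 − 183 = -75°.
EPSG code: 32618.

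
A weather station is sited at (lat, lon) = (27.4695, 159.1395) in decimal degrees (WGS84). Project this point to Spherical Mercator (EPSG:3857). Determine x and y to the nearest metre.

x 17715328 m, y 3182253 m

Web Mercator is spherical with R = a = 6378137 m.
x = R·λ = 6378137 × 2.777508245 = 17715328.105 m.
y = R·ln tan(π/4 + φ/2) = 6378137 × 0.498931432 = 3182253.026 m.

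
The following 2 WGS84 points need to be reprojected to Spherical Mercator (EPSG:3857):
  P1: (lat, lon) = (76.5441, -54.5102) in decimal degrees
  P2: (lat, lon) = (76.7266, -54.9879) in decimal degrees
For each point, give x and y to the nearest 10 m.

P1: x -6068050 m, y 13632280 m; P2: x -6121230 m, y 13720170 m

Web Mercator: x = R·λ, y = R·ln tan(π/4+φ/2), R = 6378137 m.
P1 (76.5441°, -54.5102°) → (-6068047.707, 13632281.957) m.
P2 (76.7266°, -54.9879°) → (-6121225.028, 13720174.337) m.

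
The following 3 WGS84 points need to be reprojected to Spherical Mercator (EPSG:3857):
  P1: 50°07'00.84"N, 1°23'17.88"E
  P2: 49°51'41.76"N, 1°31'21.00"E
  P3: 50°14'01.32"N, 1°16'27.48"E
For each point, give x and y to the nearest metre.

Web Mercator: x = R·λ, y = R·ln tan(π/4+φ/2), R = 6378137 m.
P1 (50.1169°, 1.3883°) → (154544.849, 6466545.529) m.
P2 (49.8616°, 1.5225°) → (169483.925, 6422341.809) m.
P3 (50.2337°, 1.2743°) → (141854.427, 6486847.365) m.

P1: x 154545 m, y 6466546 m; P2: x 169484 m, y 6422342 m; P3: x 141854 m, y 6486847 m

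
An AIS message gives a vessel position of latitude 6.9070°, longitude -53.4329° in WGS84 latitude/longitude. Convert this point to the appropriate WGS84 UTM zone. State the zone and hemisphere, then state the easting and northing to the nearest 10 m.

Longitude -53.4329° lies in the 6° band [-54°, -48°), giving zone 22; latitude is north of the equator, so 22N.
Zone 22 central meridian λ₀ = 6×22 − 183 = -51°; Δλ = -2.4329°.
Transverse Mercator on WGS84 with k₀ = 0.9996 gives E = 231151.853 m, N = 764154.795 m.

Zone 22N: E 231150 m, N 764150 m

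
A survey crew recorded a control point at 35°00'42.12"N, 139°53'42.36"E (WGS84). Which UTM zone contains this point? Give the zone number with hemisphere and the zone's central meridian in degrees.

Zone 54N, central meridian 141°

UTM zone = ⌊(λ + 180)/6⌋ + 1; 139.8951° ∈ [138°, 144°) → zone 54.
Hemisphere: N (φ ≥ 0).
Central meridian λ₀ = 6×54 − 183 = 141°.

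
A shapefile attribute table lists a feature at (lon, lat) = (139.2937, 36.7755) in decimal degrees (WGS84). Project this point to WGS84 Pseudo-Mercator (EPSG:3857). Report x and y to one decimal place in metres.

x 15506103.8 m, y 4407860.4 m

Web Mercator is spherical with R = a = 6378137 m.
x = R·λ = 6378137 × 2.431133692 = 15506103.755 m.
y = R·ln tan(π/4 + φ/2) = 6378137 × 0.691089014 = 4407860.409 m.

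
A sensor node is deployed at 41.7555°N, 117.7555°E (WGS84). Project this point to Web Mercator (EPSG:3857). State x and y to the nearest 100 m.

Web Mercator is spherical with R = a = 6378137 m.
x = R·λ = 6378137 × 2.055221187 = 13108482.298 m.
y = R·ln tan(π/4 + φ/2) = 6378137 × 0.803435957 = 5124424.602 m.

x 13108500 m, y 5124400 m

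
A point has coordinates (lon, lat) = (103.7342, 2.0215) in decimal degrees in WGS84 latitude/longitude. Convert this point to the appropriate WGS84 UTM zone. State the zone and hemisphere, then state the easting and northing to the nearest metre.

Longitude 103.7342° lies in the 6° band [102°, 108°), giving zone 48; latitude is north of the equator, so 48N.
Zone 48 central meridian λ₀ = 6×48 − 183 = 105°; Δλ = -1.2658°.
Transverse Mercator on WGS84 with k₀ = 0.9996 gives E = 359223.723 m, N = 223492.279 m.

Zone 48N: E 359224 m, N 223492 m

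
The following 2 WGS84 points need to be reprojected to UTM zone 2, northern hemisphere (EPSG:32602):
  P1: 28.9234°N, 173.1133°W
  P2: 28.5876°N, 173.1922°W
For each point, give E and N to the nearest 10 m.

UTM zone 2N: λ₀ = -171°, k₀ = 0.9996.
P1 (28.9234°, -173.1133°) → (293988.111, 3201337.056) m.
P2 (28.5876°, -173.1922°) → (285609.316, 3164259.777) m.

P1: E 293990 m, N 3201340 m; P2: E 285610 m, N 3164260 m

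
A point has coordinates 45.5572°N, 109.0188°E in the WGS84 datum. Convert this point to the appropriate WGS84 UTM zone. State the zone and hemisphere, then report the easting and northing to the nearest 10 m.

Zone 49N: E 345370 m, N 5046760 m

Longitude 109.0188° lies in the 6° band [108°, 114°), giving zone 49; latitude is north of the equator, so 49N.
Zone 49 central meridian λ₀ = 6×49 − 183 = 111°; Δλ = -1.9812°.
Transverse Mercator on WGS84 with k₀ = 0.9996 gives E = 345372.544 m, N = 5046760.335 m.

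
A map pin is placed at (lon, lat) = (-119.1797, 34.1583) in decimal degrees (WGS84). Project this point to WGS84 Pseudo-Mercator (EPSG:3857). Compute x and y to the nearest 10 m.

x -13267020 m, y 4050080 m

Web Mercator is spherical with R = a = 6378137 m.
x = R·λ = 6378137 × -2.080078167 = -13267023.517 m.
y = R·ln tan(π/4 + φ/2) = 6378137 × 0.634993840 = 4050077.706 m.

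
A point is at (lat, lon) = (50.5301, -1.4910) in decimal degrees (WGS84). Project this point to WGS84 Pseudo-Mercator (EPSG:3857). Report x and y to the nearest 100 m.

Web Mercator is spherical with R = a = 6378137 m.
x = R·λ = 6378137 × -0.026022859 = -165977.361 m.
y = R·ln tan(π/4 + φ/2) = 6378137 × 1.025156879 = 6538591.022 m.

x -166000 m, y 6538600 m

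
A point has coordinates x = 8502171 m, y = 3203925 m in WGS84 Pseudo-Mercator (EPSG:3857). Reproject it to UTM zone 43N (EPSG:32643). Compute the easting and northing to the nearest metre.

E 635773 m, N 3058313 m

Web Mercator inverse (R = 6378137 m) → φ = 27.64209789°, λ = 76.37630157°.
UTM 43N forward: E = 635773.395 m, N = 3058313.406 m.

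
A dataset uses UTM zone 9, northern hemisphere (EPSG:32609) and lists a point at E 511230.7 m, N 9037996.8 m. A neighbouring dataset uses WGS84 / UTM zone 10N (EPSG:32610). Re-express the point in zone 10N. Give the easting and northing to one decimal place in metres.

UTM 9N → geographic: φ = 81.40069963°, λ = -128.32720264°.
UTM 10N (λ₀ = -123°) forward: E = 411195.844 m, N = 9042016.648 m.

E 411195.8 m, N 9042016.6 m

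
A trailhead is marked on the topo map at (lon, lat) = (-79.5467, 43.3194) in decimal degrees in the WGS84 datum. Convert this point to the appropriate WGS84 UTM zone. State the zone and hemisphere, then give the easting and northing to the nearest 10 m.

Zone 17N: E 617840 m, N 4797310 m

Longitude -79.5467° lies in the 6° band [-84°, -78°), giving zone 17; latitude is north of the equator, so 17N.
Zone 17 central meridian λ₀ = 6×17 − 183 = -81°; Δλ = +1.4533°.
Transverse Mercator on WGS84 with k₀ = 0.9996 gives E = 617841.434 m, N = 4797310.065 m.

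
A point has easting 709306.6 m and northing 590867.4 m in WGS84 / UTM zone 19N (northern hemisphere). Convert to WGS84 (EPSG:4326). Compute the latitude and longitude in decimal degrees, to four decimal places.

lat 5.3427°, lon -67.1112°

Zone 19N: λ₀ = -69°, k₀ = 0.9996, false easting 500000 m.
Meridian distance M = (N − FN)/k₀ = 591103.8 m.
Inverse transverse Mercator on WGS84 gives φ = 5.34270036°, λ = -67.11120034°.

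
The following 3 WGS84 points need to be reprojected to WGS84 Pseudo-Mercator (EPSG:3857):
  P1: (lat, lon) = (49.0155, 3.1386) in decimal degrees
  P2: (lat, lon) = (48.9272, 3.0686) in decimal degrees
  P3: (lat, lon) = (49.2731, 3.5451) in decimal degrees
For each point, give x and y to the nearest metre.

Web Mercator: x = R·λ, y = R·ln tan(π/4+φ/2), R = 6378137 m.
P1 (49.0155°, 3.1386°) → (349387.354, 6277491.829) m.
P2 (48.9272°, 3.0686°) → (341594.989, 6262517.773) m.
P3 (49.2731°, 3.5451°) → (394638.727, 6321328.438) m.

P1: x 349387 m, y 6277492 m; P2: x 341595 m, y 6262518 m; P3: x 394639 m, y 6321328 m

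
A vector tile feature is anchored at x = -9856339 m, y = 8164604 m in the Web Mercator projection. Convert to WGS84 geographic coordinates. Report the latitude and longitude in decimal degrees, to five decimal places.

lat 58.92690°, lon -88.54100°

R = 6378137 m. λ = x/R = -88.54099969°.
φ = 2·arctan(exp(y/R)) − 90° = 2·arctan(3.59697) − 90° = 58.92690038°.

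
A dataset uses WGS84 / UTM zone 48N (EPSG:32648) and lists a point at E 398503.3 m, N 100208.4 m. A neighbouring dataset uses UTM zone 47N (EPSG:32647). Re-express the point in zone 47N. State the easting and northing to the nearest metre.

E 1066824 m, N 100595 m

UTM 48N → geographic: φ = 0.90650042°, λ = 104.08780015°.
UTM 47N (λ₀ = 99°) forward: E = 1066824.465 m, N = 100594.572 m.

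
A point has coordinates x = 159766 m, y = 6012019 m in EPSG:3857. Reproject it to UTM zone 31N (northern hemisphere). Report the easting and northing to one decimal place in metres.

Web Mercator inverse (R = 6378137 m) → φ = 47.42679950°, λ = 1.43520240°.
UTM 31N forward: E = 381987.236 m, N = 5253781.4499 m.

E 381987.2 m, N 5253781.4 m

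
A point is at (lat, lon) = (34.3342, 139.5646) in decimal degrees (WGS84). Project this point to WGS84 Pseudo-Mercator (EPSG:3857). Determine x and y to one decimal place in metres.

Web Mercator is spherical with R = a = 6378137 m.
x = R·λ = 6378137 × 2.435861789 = 15536260.205 m.
y = R·ln tan(π/4 + φ/2) = 6378137 × 0.638707774 = 4073765.685 m.

x 15536260.2 m, y 4073765.7 m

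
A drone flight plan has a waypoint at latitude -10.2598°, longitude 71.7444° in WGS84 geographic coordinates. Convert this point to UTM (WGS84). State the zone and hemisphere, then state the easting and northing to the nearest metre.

Zone 42S: E 800640 m, N 8864580 m

Longitude 71.7444° lies in the 6° band [66°, 72°), giving zone 42; latitude is south of the equator, so 42S.
Zone 42 central meridian λ₀ = 6×42 − 183 = 69°; Δλ = +2.7444°.
Transverse Mercator on WGS84 with k₀ = 0.9996 gives E = 800640.332 m, N = 8864579.715 m.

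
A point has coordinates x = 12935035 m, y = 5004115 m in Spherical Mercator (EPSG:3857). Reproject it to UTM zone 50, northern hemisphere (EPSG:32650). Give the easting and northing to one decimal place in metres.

Web Mercator inverse (R = 6378137 m) → φ = 40.94420233°, λ = 116.19739641°.
UTM 50N forward: E = 432442.601 m, N = 4532873.114 m.

E 432442.6 m, N 4532873.1 m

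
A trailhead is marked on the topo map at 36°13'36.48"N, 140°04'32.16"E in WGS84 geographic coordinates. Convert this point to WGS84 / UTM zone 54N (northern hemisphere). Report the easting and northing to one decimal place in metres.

E 416924.1 m, N 4009500.4 m

Zone 54 central meridian λ₀ = 6×54 − 183 = 141°; Δλ = -0.9244°.
Transverse Mercator on WGS84 with k₀ = 0.9996 gives E = 416924.138 m, N = 4009500.442 m.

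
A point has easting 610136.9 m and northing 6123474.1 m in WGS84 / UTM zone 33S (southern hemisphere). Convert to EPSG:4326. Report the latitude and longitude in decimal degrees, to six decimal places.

Zone 33S: λ₀ = 15°, k₀ = 0.9996, false easting 500000 m, false northing 10000000 m.
Meridian distance M = (N − FN)/k₀ = -3878077.1 m.
Inverse transverse Mercator on WGS84 gives φ = -35.02540025°, λ = 16.20730030°.

lat -35.025400°, lon 16.207300°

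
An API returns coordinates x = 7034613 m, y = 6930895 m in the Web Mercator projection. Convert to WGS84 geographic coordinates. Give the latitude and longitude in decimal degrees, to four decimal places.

lat 52.7174°, lon 63.1930°

R = 6378137 m. λ = x/R = 63.19300376°.
φ = 2·arctan(exp(y/R)) − 90° = 2·arctan(2.96437) − 90° = 52.71740168°.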